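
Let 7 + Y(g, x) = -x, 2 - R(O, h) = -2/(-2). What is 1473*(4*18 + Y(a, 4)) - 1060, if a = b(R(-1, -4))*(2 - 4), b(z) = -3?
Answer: 88793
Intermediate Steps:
R(O, h) = 1 (R(O, h) = 2 - (-2)/(-2) = 2 - (-2)*(-1)/2 = 2 - 1*1 = 2 - 1 = 1)
a = 6 (a = -3*(2 - 4) = -3*(-2) = 6)
Y(g, x) = -7 - x
1473*(4*18 + Y(a, 4)) - 1060 = 1473*(4*18 + (-7 - 1*4)) - 1060 = 1473*(72 + (-7 - 4)) - 1060 = 1473*(72 - 11) - 1060 = 1473*61 - 1060 = 89853 - 1060 = 88793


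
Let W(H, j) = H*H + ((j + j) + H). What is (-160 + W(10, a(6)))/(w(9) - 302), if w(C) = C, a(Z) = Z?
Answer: 38/293 ≈ 0.12969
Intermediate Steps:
W(H, j) = H + H**2 + 2*j (W(H, j) = H**2 + (2*j + H) = H**2 + (H + 2*j) = H + H**2 + 2*j)
(-160 + W(10, a(6)))/(w(9) - 302) = (-160 + (10 + 10**2 + 2*6))/(9 - 302) = (-160 + (10 + 100 + 12))/(-293) = (-160 + 122)*(-1/293) = -38*(-1/293) = 38/293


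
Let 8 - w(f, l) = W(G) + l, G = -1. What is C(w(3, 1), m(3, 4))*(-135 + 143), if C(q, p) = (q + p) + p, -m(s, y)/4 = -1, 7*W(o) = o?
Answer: 848/7 ≈ 121.14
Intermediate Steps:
W(o) = o/7
w(f, l) = 57/7 - l (w(f, l) = 8 - ((1/7)*(-1) + l) = 8 - (-1/7 + l) = 8 + (1/7 - l) = 57/7 - l)
m(s, y) = 4 (m(s, y) = -4*(-1) = 4)
C(q, p) = q + 2*p (C(q, p) = (p + q) + p = q + 2*p)
C(w(3, 1), m(3, 4))*(-135 + 143) = ((57/7 - 1*1) + 2*4)*(-135 + 143) = ((57/7 - 1) + 8)*8 = (50/7 + 8)*8 = (106/7)*8 = 848/7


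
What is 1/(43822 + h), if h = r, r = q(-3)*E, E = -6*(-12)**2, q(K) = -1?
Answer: 1/44686 ≈ 2.2378e-5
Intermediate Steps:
E = -864 (E = -6*144 = -864)
r = 864 (r = -1*(-864) = 864)
h = 864
1/(43822 + h) = 1/(43822 + 864) = 1/44686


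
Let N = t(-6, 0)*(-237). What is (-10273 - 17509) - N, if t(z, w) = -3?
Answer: -28493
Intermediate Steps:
N = 711 (N = -3*(-237) = 711)
(-10273 - 17509) - N = (-10273 - 17509) - 1*711 = -27782 - 711 = -28493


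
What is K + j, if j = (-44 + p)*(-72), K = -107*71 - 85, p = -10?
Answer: -3794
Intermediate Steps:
K = -7682 (K = -7597 - 85 = -7682)
j = 3888 (j = (-44 - 10)*(-72) = -54*(-72) = 3888)
K + j = -7682 + 3888 = -3794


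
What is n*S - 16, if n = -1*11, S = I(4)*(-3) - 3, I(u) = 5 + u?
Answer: 314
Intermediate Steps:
S = -30 (S = (5 + 4)*(-3) - 3 = 9*(-3) - 3 = -27 - 3 = -30)
n = -11
n*S - 16 = -11*(-30) - 16 = 330 - 16 = 314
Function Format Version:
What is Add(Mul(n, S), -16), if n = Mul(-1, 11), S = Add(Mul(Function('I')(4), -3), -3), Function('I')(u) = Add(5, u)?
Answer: 314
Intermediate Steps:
S = -30 (S = Add(Mul(Add(5, 4), -3), -3) = Add(Mul(9, -3), -3) = Add(-27, -3) = -30)
n = -11
Add(Mul(n, S), -16) = Add(Mul(-11, -30), -16) = Add(330, -16) = 314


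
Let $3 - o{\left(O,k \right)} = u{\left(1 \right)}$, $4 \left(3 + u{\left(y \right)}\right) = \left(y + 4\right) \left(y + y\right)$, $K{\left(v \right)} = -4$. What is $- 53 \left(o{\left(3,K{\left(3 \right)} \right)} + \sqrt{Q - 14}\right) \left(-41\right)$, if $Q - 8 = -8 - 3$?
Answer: $\frac{15211}{2} + 2173 i \sqrt{17} \approx 7605.5 + 8959.5 i$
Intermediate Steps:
$Q = -3$ ($Q = 8 - 11 = -3$)
$u{\left(y \right)} = -3 + \frac{y \left(4 + y\right)}{2}$ ($u{\left(y \right)} = -3 + \frac{\left(y + 4\right) \left(y + y\right)}{4} = -3 + \frac{\left(4 + y\right) 2 y}{4} = -3 + \frac{2 y \left(4 + y\right)}{4} = -3 + \frac{y \left(4 + y\right)}{2}$)
$o{\left(O,k \right)} = \frac{7}{2}$ ($o{\left(O,k \right)} = 3 - \left(-3 + \frac{1^{2}}{2} + 2 \cdot 1\right) = 3 - \left(-3 + \frac{1}{2} \cdot 1 + 2\right) = 3 - \left(-3 + \frac{1}{2} + 2\right) = 3 - - \frac{1}{2} = 3 + \frac{1}{2} = \frac{7}{2}$)
$- 53 \left(o{\left(3,K{\left(3 \right)} \right)} + \sqrt{Q - 14}\right) \left(-41\right) = - 53 \left(\frac{7}{2} + \sqrt{-3 - 14}\right) \left(-41\right) = - 53 \left(\frac{7}{2} + \sqrt{-17}\right) \left(-41\right) = - 53 \left(\frac{7}{2} + i \sqrt{17}\right) \left(-41\right) = - 53 \left(- \frac{287}{2} - 41 i \sqrt{17}\right) = \frac{15211}{2} + 2173 i \sqrt{17}$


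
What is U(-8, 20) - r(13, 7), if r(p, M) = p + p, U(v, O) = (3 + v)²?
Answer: -1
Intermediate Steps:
r(p, M) = 2*p
U(-8, 20) - r(13, 7) = (3 - 8)² - 2*13 = (-5)² - 1*26 = 25 - 26 = -1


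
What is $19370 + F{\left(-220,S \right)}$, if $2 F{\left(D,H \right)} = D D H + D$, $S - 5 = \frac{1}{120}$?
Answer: $\frac{421385}{3} \approx 1.4046 \cdot 10^{5}$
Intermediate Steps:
$S = \frac{601}{120}$ ($S = 5 + \frac{1}{120} = \frac{601}{120} \approx 5.0083$)
$F{\left(D,H \right)} = \frac{D}{2} + \frac{H D^{2}}{2}$ ($F{\left(D,H \right)} = \frac{D D H + D}{2} = \frac{D^{2} H + D}{2} = \frac{H D^{2} + D}{2} = \frac{D + H D^{2}}{2} = \frac{D}{2} + \frac{H D^{2}}{2}$)
$19370 + F{\left(-220,S \right)} = 19370 + \frac{1}{2} \left(-220\right) \left(1 - \frac{6611}{6}\right) = 19370 + \frac{1}{2} \left(-220\right) \left(- \frac{6605}{6}\right) = 19370 + \frac{363275}{3} = \frac{421385}{3}$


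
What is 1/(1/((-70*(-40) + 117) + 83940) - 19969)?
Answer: -86857/1734447432 ≈ -5.0078e-5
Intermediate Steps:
1/(1/((-70*(-40) + 117) + 83940) - 19969) = 1/(1/((2800 + 117) + 83940) - 19969) = 1/(1/(2917 + 83940) - 19969) = 1/(1/86857 - 19969) = 1/(-1734447432/86857) = -86857/1734447432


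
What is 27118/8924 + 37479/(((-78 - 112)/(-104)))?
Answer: 8697315601/423890 ≈ 20518.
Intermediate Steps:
27118/8924 + 37479/(((-78 - 112)/(-104))) = 27118*(1/8924) + 37479/((-190*(-1/104))) = 13559/4462 + 37479/(95/52) = 13559/4462 + 37479*(52/95) = 13559/4462 + 1948908/95 = 8697315601/423890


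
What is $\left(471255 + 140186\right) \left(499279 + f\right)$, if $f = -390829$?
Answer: $66310776450$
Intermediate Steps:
$\left(471255 + 140186\right) \left(499279 + f\right) = \left(471255 + 140186\right) \left(499279 - 390829\right) = 611441 \cdot 108450 = 66310776450$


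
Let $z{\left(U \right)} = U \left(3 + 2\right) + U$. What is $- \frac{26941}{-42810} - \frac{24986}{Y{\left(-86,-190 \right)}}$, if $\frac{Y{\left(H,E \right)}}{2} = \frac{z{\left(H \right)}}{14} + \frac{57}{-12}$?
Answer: $\frac{3001299101}{9974730} \approx 300.89$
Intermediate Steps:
$z{\left(U \right)} = 6 U$ ($z{\left(U \right)} = U 5 + U = 5 U + U = 6 U$)
$Y{\left(H,E \right)} = - \frac{19}{2} + \frac{6 H}{7}$ ($Y{\left(H,E \right)} = 2 \left(\frac{6 H}{14} + \frac{57}{-12}\right) = 2 \left(6 H \frac{1}{14} + 57 \left(- \frac{1}{12}\right)\right) = 2 \left(\frac{3 H}{7} - \frac{19}{4}\right) = 2 \left(- \frac{19}{4} + \frac{3 H}{7}\right) = - \frac{19}{2} + \frac{6 H}{7}$)
$- \frac{26941}{-42810} - \frac{24986}{Y{\left(-86,-190 \right)}} = - \frac{26941}{-42810} - \frac{24986}{- \frac{19}{2} + \frac{6}{7} \left(-86\right)} = \left(-26941\right) \left(- \frac{1}{42810}\right) - \frac{24986}{- \frac{19}{2} - \frac{516}{7}} = \frac{26941}{42810} - \frac{24986}{- \frac{1165}{14}} = \frac{26941}{42810} - - \frac{349804}{1165} = \frac{26941}{42810} + \frac{349804}{1165} = \frac{3001299101}{9974730}$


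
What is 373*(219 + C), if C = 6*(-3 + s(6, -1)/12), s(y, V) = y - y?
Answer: 74973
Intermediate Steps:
s(y, V) = 0
C = -18 (C = 6*(-3 + 0/12) = 6*(-3 + 0*(1/12)) = 6*(-3 + 0) = 6*(-3) = -18)
373*(219 + C) = 373*(219 - 18) = 373*201 = 74973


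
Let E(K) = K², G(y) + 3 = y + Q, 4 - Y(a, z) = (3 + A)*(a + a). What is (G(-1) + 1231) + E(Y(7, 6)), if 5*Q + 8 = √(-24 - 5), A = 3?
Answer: 38127/5 + I*√29/5 ≈ 7625.4 + 1.077*I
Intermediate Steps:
Q = -8/5 + I*√29/5 (Q = -8/5 + √(-24 - 5)/5 = -8/5 + √(-29)/5 = -8/5 + (I*√29)/5 = -8/5 + I*√29/5 ≈ -1.6 + 1.077*I)
Y(a, z) = 4 - 12*a (Y(a, z) = 4 - (3 + 3)*(a + a) = 4 - 6*2*a = 4 - 12*a)
G(y) = -23/5 + y + I*√29/5 (G(y) = -3 + (y + (-8/5 + I*√29/5)) = -3 + (-8/5 + y + I*√29/5) = -23/5 + y + I*√29/5)
(G(-1) + 1231) + E(Y(7, 6)) = ((-23/5 - 1 + I*√29/5) + 1231) + (4 - 12*7)² = ((-28/5 + I*√29/5) + 1231) + (4 - 84)² = (6127/5 + I*√29/5) + (-80)² = (6127/5 + I*√29/5) + 6400 = 38127/5 + I*√29/5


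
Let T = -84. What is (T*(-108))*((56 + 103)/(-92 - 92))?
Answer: -180306/23 ≈ -7839.4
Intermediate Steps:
(T*(-108))*((56 + 103)/(-92 - 92)) = (-84*(-108))*((56 + 103)/(-92 - 92)) = 9072*(159/(-184)) = 9072*(159*(-1/184)) = 9072*(-159/184) = -180306/23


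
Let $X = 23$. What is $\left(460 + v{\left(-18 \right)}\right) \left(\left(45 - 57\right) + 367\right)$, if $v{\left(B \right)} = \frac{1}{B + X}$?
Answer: $163371$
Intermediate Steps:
$v{\left(B \right)} = \frac{1}{23 + B}$ ($v{\left(B \right)} = \frac{1}{B + 23} = \frac{1}{23 + B}$)
$\left(460 + v{\left(-18 \right)}\right) \left(\left(45 - 57\right) + 367\right) = \left(460 + \frac{1}{23 - 18}\right) \left(\left(45 - 57\right) + 367\right) = \left(460 + \frac{1}{5}\right) \left(-12 + 367\right) = \left(460 + \frac{1}{5}\right) 355 = \frac{2301}{5} \cdot 355 = 163371$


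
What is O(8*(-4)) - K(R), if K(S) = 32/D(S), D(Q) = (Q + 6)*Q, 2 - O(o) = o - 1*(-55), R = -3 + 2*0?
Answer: -157/9 ≈ -17.444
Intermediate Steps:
R = -3 (R = -3 + 0 = -3)
O(o) = -53 - o (O(o) = 2 - (o - 1*(-55)) = 2 - (o + 55) = 2 - (55 + o) = 2 + (-55 - o) = -53 - o)
D(Q) = Q*(6 + Q) (D(Q) = (6 + Q)*Q = Q*(6 + Q))
K(S) = 32/(S*(6 + S)) (K(S) = 32/((S*(6 + S))) = 32*(1/(S*(6 + S))) = 32/(S*(6 + S)))
O(8*(-4)) - K(R) = (-53 - 8*(-4)) - 32/((-3)*(6 - 3)) = (-53 - 1*(-32)) - 32*(-1)/(3*3) = (-53 + 32) - 32*(-1)/(3*3) = -21 - 1*(-32/9) = -21 + 32/9 = -157/9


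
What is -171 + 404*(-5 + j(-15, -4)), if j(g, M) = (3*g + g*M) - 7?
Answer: 1041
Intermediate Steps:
j(g, M) = -7 + 3*g + M*g (j(g, M) = (3*g + M*g) - 7 = -7 + 3*g + M*g)
-171 + 404*(-5 + j(-15, -4)) = -171 + 404*(-5 + (-7 + 3*(-15) - 4*(-15))) = -171 + 404*(-5 + (-7 - 45 + 60)) = -171 + 404*(-5 + 8) = -171 + 404*3 = -171 + 1212 = 1041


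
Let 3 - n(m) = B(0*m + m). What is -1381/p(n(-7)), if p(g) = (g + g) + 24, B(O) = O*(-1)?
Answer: -1381/16 ≈ -86.313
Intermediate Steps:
B(O) = -O
n(m) = 3 + m (n(m) = 3 - (-1)*(0*m + m) = 3 - (-1)*(0 + m) = 3 - (-1)*m = 3 + m)
p(g) = 24 + 2*g (p(g) = 2*g + 24 = 24 + 2*g)
-1381/p(n(-7)) = -1381/(24 + 2*(3 - 7)) = -1381/(24 + 2*(-4)) = -1381/(24 - 8) = -1381/16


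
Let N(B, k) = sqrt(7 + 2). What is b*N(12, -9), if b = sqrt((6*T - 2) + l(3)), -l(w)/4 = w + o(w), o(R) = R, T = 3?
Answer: 6*I*sqrt(2) ≈ 8.4853*I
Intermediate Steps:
N(B, k) = 3 (N(B, k) = sqrt(9) = 3)
l(w) = -8*w (l(w) = -4*(w + w) = -8*w)
b = 2*I*sqrt(2) (b = sqrt((6*3 - 2) - 8*3) = sqrt((18 - 2) - 24) = sqrt(16 - 24) = sqrt(-8) = 2*I*sqrt(2) ≈ 2.8284*I)
b*N(12, -9) = (2*I*sqrt(2))*3 = 6*I*sqrt(2)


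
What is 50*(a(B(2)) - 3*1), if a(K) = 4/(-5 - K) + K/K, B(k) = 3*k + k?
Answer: -1500/13 ≈ -115.38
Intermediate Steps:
B(k) = 4*k
a(K) = 1 + 4/(-5 - K) (a(K) = 4/(-5 - K) + 1 = 1 + 4/(-5 - K))
50*(a(B(2)) - 3*1) = 50*((1 + 4*2)/(5 + 4*2) - 3*1) = 50*((1 + 8)/(5 + 8) - 3) = 50*(9/13 - 3) = 50*(-30/13) = -1500/13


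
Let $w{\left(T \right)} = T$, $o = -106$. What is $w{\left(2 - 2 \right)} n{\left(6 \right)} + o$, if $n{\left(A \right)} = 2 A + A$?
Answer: $-106$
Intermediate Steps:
$n{\left(A \right)} = 3 A$
$w{\left(2 - 2 \right)} n{\left(6 \right)} + o = \left(2 - 2\right) 3 \cdot 6 - 106 = 0 \cdot 18 - 106 = 0 - 106 = -106$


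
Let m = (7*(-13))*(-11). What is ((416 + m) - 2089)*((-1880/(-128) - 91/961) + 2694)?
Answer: -1749187566/961 ≈ -1.8202e+6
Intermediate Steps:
m = 1001 (m = -91*(-11) = 1001)
((416 + m) - 2089)*((-1880/(-128) - 91/961) + 2694) = ((416 + 1001) - 2089)*((-1880/(-128) - 91/961) + 2694) = (1417 - 2089)*((-1880*(-1/128) - 91*1/961) + 2694) = -672*((235/16 - 91/961) + 2694) = -672*(224379/15376 + 2694) = -672*41647323/15376 = -1749187566/961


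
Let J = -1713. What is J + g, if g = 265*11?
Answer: 1202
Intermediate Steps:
g = 2915
J + g = -1713 + 2915 = 1202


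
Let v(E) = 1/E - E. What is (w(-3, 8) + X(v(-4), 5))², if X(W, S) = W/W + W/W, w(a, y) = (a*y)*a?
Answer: 5476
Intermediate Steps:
w(a, y) = y*a²
X(W, S) = 2 (X(W, S) = 1 + 1 = 2)
(w(-3, 8) + X(v(-4), 5))² = (8*(-3)² + 2)² = (8*9 + 2)² = (72 + 2)² = 74² = 5476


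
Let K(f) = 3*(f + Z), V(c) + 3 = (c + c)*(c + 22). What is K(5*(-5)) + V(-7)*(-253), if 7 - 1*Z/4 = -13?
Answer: 54054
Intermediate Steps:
Z = 80 (Z = 28 - 4*(-13) = 28 + 52 = 80)
V(c) = -3 + 2*c*(22 + c) (V(c) = -3 + (c + c)*(c + 22) = -3 + (2*c)*(22 + c) = -3 + 2*c*(22 + c))
K(f) = 240 + 3*f (K(f) = 3*(f + 80) = 3*(80 + f) = 240 + 3*f)
K(5*(-5)) + V(-7)*(-253) = (240 + 3*(5*(-5))) + (-3 + 2*(-7)² + 44*(-7))*(-253) = (240 + 3*(-25)) + (-3 + 2*49 - 308)*(-253) = (240 - 75) + (-3 + 98 - 308)*(-253) = 165 - 213*(-253) = 165 + 53889 = 54054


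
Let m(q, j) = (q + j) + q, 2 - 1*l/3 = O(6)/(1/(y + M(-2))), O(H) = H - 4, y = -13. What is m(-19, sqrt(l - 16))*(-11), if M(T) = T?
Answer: 418 - 44*sqrt(5) ≈ 319.61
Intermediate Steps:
O(H) = -4 + H
l = 96 (l = 6 - 3*(-4 + 6)/(1/(-13 - 2)) = 6 - 6/(1/(-15)) = 6 - 6/(-1/15) = 6 - 6*(-15) = 6 - 3*(-30) = 6 + 90 = 96)
m(q, j) = j + 2*q (m(q, j) = (j + q) + q = j + 2*q)
m(-19, sqrt(l - 16))*(-11) = (sqrt(96 - 16) + 2*(-19))*(-11) = (sqrt(80) - 38)*(-11) = (4*sqrt(5) - 38)*(-11) = (-38 + 4*sqrt(5))*(-11) = 418 - 44*sqrt(5)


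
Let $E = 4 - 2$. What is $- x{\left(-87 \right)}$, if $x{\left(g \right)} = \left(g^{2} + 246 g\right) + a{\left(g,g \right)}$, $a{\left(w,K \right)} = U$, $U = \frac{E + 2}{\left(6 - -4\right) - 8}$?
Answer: $13831$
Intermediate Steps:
$E = 2$
$U = 2$ ($U = \frac{2 + 2}{\left(6 - -4\right) - 8} = \frac{4}{\left(6 + 4\right) - 8} = \frac{4}{10 - 8} = \frac{4}{2} = 4 \cdot \frac{1}{2} = 2$)
$a{\left(w,K \right)} = 2$
$x{\left(g \right)} = 2 + g^{2} + 246 g$ ($x{\left(g \right)} = \left(g^{2} + 246 g\right) + 2 = 2 + g^{2} + 246 g$)
$- x{\left(-87 \right)} = - (2 + \left(-87\right)^{2} + 246 \left(-87\right)) = - (2 + 7569 - 21402) = \left(-1\right) \left(-13831\right) = 13831$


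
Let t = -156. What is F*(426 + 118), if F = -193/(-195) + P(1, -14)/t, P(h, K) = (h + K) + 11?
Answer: 106352/195 ≈ 545.39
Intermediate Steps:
P(h, K) = 11 + K + h (P(h, K) = (K + h) + 11 = 11 + K + h)
F = 391/390 (F = -193/(-195) + (11 - 14 + 1)/(-156) = -193*(-1/195) - 2*(-1/156) = 193/195 + 1/78 = 391/390 ≈ 1.0026)
F*(426 + 118) = 391*(426 + 118)/390 = (391/390)*544 = 106352/195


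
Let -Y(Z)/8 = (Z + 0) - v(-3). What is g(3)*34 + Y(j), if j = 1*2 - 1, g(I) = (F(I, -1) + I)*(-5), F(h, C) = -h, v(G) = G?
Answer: -32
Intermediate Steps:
g(I) = 0 (g(I) = (-I + I)*(-5) = 0*(-5) = 0)
j = 1 (j = 2 - 1 = 1)
Y(Z) = -24 - 8*Z (Y(Z) = -8*((Z + 0) - 1*(-3)) = -8*(Z + 3) = -8*(3 + Z) = -24 - 8*Z)
g(3)*34 + Y(j) = 0*34 + (-24 - 8*1) = 0 + (-24 - 8) = 0 - 32 = -32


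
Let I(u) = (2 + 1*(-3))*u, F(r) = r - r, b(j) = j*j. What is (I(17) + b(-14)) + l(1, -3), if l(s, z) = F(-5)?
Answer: 179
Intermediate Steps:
b(j) = j²
F(r) = 0
l(s, z) = 0
I(u) = -u (I(u) = (2 - 3)*u = -u)
(I(17) + b(-14)) + l(1, -3) = (-1*17 + (-14)²) + 0 = (-17 + 196) + 0 = 179 + 0 = 179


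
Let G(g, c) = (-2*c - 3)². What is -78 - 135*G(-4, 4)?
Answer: -16413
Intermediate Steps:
G(g, c) = (-3 - 2*c)²
-78 - 135*G(-4, 4) = -78 - 135*(3 + 2*4)² = -78 - 135*(3 + 8)² = -78 - 135*11² = -78 - 135*121 = -78 - 16335 = -16413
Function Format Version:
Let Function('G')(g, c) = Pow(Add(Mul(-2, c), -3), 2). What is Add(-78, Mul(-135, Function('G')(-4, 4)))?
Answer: -16413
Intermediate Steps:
Function('G')(g, c) = Pow(Add(-3, Mul(-2, c)), 2)
Add(-78, Mul(-135, Function('G')(-4, 4))) = Add(-78, Mul(-135, Pow(Add(3, Mul(2, 4)), 2))) = Add(-78, Mul(-135, Pow(Add(3, 8), 2))) = Add(-78, Mul(-135, Pow(11, 2))) = Add(-78, Mul(-135, 121)) = Add(-78, -16335) = -16413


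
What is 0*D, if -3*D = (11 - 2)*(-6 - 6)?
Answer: 0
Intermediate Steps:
D = 36 (D = -(11 - 2)*(-6 - 6)/3 = -3*(-12) = -⅓*(-108) = 36)
0*D = 0*36 = 0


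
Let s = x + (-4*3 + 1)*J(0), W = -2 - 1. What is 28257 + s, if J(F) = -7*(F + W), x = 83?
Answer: 28109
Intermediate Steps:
W = -3
J(F) = 21 - 7*F (J(F) = -7*(F - 3) = -7*(-3 + F) = 21 - 7*F)
s = -148 (s = 83 + (-4*3 + 1)*(21 - 7*0) = 83 + (-12 + 1)*(21 + 0) = 83 - 11*21 = 83 - 231 = -148)
28257 + s = 28257 - 148 = 28109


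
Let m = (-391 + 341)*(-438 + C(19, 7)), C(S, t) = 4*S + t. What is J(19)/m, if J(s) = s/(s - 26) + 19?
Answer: 57/62125 ≈ 0.00091751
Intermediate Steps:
C(S, t) = t + 4*S
J(s) = 19 + s/(-26 + s) (J(s) = s/(-26 + s) + 19 = 19 + s/(-26 + s))
m = 17750 (m = (-391 + 341)*(-438 + (7 + 4*19)) = -50*(-438 + (7 + 76)) = -50*(-438 + 83) = -50*(-355) = 17750)
J(19)/m = (2*(-247 + 10*19)/(-26 + 19))/17750 = (2*(-247 + 190)/(-7))*(1/17750) = (2*(-⅐)*(-57))*(1/17750) = (114/7)*(1/17750) = 57/62125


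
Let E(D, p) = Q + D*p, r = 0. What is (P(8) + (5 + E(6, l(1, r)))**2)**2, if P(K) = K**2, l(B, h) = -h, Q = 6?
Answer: 34225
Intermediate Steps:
E(D, p) = 6 + D*p
(P(8) + (5 + E(6, l(1, r)))**2)**2 = (8**2 + (5 + (6 + 6*(-1*0)))**2)**2 = (64 + (5 + (6 + 6*0))**2)**2 = (64 + (5 + (6 + 0))**2)**2 = (64 + (5 + 6)**2)**2 = (64 + 11**2)**2 = (64 + 121)**2 = 185**2 = 34225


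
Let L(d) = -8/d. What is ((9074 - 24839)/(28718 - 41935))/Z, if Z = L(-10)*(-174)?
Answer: -26275/3066344 ≈ -0.0085688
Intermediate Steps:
Z = -696/5 (Z = -8/(-10)*(-174) = -8*(-⅒)*(-174) = (⅘)*(-174) = -696/5 ≈ -139.20)
((9074 - 24839)/(28718 - 41935))/Z = ((9074 - 24839)/(28718 - 41935))/(-696/5) = -15765/(-13217)*(-5/696) = -15765*(-1/13217)*(-5/696) = (15765/13217)*(-5/696) = -26275/3066344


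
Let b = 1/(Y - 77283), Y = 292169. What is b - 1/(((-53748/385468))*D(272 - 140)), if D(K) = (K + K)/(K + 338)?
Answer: 2433181388377/190569930012 ≈ 12.768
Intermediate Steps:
D(K) = 2*K/(338 + K) (D(K) = (2*K)/(338 + K) = 2*K/(338 + K))
b = 1/214886 (b = 1/(292169 - 77283) = 1/214886 ≈ 4.6536e-6)
b - 1/(((-53748/385468))*D(272 - 140)) = 1/214886 - 1/(((-53748/385468))*(2*(272 - 140)/(338 + (272 - 140)))) = 1/214886 - 1/(((-53748*1/385468))*(2*132/(338 + 132))) = 1/214886 - 1/((-13437/96367)*(2*132/470)) = 1/214886 - (-96367)/(13437*(2*132*(1/470))) = 1/214886 - (-96367)/(13437*132/235) = 1/214886 - (-96367)*235/(13437*132) = 1/214886 - 1*(-22646245/1773684) = 1/214886 + 22646245/1773684 = 2433181388377/190569930012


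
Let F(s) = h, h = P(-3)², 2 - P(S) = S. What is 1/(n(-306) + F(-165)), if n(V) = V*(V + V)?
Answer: 1/187297 ≈ 5.3391e-6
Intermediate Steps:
P(S) = 2 - S
n(V) = 2*V² (n(V) = V*(2*V) = 2*V²)
h = 25 (h = (2 - 1*(-3))² = (2 + 3)² = 5² = 25)
F(s) = 25
1/(n(-306) + F(-165)) = 1/(2*(-306)² + 25) = 1/(2*93636 + 25) = 1/(187272 + 25) = 1/187297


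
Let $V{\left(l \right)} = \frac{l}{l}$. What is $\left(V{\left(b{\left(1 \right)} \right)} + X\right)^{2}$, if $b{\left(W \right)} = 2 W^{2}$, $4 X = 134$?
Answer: $\frac{4761}{4} \approx 1190.3$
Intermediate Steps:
$X = \frac{67}{2}$ ($X = \frac{1}{4} \cdot 134 = \frac{67}{2} \approx 33.5$)
$V{\left(l \right)} = 1$
$\left(V{\left(b{\left(1 \right)} \right)} + X\right)^{2} = \left(1 + \frac{67}{2}\right)^{2} = \left(\frac{69}{2}\right)^{2} = \frac{4761}{4}$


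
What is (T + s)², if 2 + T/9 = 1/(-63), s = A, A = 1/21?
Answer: 144400/441 ≈ 327.44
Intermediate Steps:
A = 1/21 ≈ 0.047619
s = 1/21 ≈ 0.047619
T = -127/7 (T = -18 + 9/(-63) = -18 + 9*(-1/63) = -18 - ⅐ = -127/7 ≈ -18.143)
(T + s)² = (-127/7 + 1/21)² = (-380/21)² = 144400/441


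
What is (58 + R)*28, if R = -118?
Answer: -1680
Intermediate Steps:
(58 + R)*28 = (58 - 118)*28 = -60*28 = -1680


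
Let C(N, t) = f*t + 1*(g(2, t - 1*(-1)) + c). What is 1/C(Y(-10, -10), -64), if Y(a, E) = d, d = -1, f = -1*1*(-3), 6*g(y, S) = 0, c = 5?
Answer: -1/187 ≈ -0.0053476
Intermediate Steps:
g(y, S) = 0 (g(y, S) = (1/6)*0 = 0)
f = 3 (f = -1*(-3) = 3)
Y(a, E) = -1
C(N, t) = 5 + 3*t (C(N, t) = 3*t + 1*(0 + 5) = 3*t + 1*5 = 3*t + 5 = 5 + 3*t)
1/C(Y(-10, -10), -64) = 1/(5 + 3*(-64)) = 1/(5 - 192) = 1/(-187) = -1/187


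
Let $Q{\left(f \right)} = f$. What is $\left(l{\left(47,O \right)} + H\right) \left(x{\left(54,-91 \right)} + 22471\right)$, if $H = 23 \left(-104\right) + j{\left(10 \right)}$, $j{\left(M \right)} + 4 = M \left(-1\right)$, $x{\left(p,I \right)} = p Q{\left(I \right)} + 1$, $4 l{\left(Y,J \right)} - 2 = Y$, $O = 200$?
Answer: $- \frac{84058925}{2} \approx -4.2029 \cdot 10^{7}$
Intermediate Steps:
$l{\left(Y,J \right)} = \frac{1}{2} + \frac{Y}{4}$
$x{\left(p,I \right)} = 1 + I p$ ($x{\left(p,I \right)} = p I + 1 = I p + 1 = 1 + I p$)
$j{\left(M \right)} = -4 - M$ ($j{\left(M \right)} = -4 + M \left(-1\right) = -4 - M$)
$H = -2406$ ($H = 23 \left(-104\right) - 14 = -2392 - 14 = -2406$)
$\left(l{\left(47,O \right)} + H\right) \left(x{\left(54,-91 \right)} + 22471\right) = \left(\left(\frac{1}{2} + \frac{1}{4} \cdot 47\right) - 2406\right) \left(\left(1 - 4914\right) + 22471\right) = \left(\left(\frac{1}{2} + \frac{47}{4}\right) - 2406\right) \left(\left(1 - 4914\right) + 22471\right) = \left(\frac{49}{4} - 2406\right) \left(-4913 + 22471\right) = \left(- \frac{9575}{4}\right) 17558 = - \frac{84058925}{2}$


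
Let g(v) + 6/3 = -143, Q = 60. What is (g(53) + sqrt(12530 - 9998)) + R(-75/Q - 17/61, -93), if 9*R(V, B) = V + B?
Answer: -341485/2196 + 2*sqrt(633) ≈ -105.18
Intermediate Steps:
g(v) = -145 (g(v) = -2 - 143 = -145)
R(V, B) = B/9 + V/9 (R(V, B) = (V + B)/9 = (B + V)/9 = B/9 + V/9)
(g(53) + sqrt(12530 - 9998)) + R(-75/Q - 17/61, -93) = (-145 + sqrt(12530 - 9998)) + ((1/9)*(-93) + (-75/60 - 17/61)/9) = (-145 + sqrt(2532)) + (-31/3 + (-75*1/60 - 17*1/61)/9) = (-145 + 2*sqrt(633)) + (-31/3 + (-5/4 - 17/61)/9) = (-145 + 2*sqrt(633)) + (-31/3 + (1/9)*(-373/244)) = (-145 + 2*sqrt(633)) + (-31/3 - 373/2196) = (-145 + 2*sqrt(633)) - 23065/2196 = -341485/2196 + 2*sqrt(633)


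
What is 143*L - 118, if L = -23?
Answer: -3407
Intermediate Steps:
143*L - 118 = 143*(-23) - 118 = -3289 - 118 = -3407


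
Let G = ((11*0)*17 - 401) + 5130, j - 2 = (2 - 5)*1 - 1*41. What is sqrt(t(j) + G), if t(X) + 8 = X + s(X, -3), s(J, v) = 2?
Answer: sqrt(4681) ≈ 68.418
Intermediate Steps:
j = -42 (j = 2 + ((2 - 5)*1 - 1*41) = 2 + (-3*1 - 41) = 2 + (-3 - 41) = 2 - 44 = -42)
t(X) = -6 + X (t(X) = -8 + (X + 2) = -8 + (2 + X) = -6 + X)
G = 4729 (G = (0*17 - 401) + 5130 = (0 - 401) + 5130 = -401 + 5130 = 4729)
sqrt(t(j) + G) = sqrt((-6 - 42) + 4729) = sqrt(-48 + 4729) = sqrt(4681)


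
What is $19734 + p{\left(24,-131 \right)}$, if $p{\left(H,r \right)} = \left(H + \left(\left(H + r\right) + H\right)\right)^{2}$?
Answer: $23215$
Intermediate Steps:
$p{\left(H,r \right)} = \left(r + 3 H\right)^{2}$ ($p{\left(H,r \right)} = \left(H + \left(r + 2 H\right)\right)^{2} = \left(r + 3 H\right)^{2}$)
$19734 + p{\left(24,-131 \right)} = 19734 + \left(-131 + 3 \cdot 24\right)^{2} = 19734 + \left(-131 + 72\right)^{2} = 19734 + \left(-59\right)^{2} = 19734 + 3481 = 23215$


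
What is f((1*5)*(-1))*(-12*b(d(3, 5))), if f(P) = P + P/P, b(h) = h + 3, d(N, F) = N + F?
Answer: 528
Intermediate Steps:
d(N, F) = F + N
b(h) = 3 + h
f(P) = 1 + P (f(P) = P + 1 = 1 + P)
f((1*5)*(-1))*(-12*b(d(3, 5))) = (1 + (1*5)*(-1))*(-12*(3 + (5 + 3))) = (1 + 5*(-1))*(-12*(3 + 8)) = (1 - 5)*(-12*11) = -4*(-132) = 528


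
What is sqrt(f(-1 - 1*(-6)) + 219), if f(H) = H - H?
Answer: sqrt(219) ≈ 14.799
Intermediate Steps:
f(H) = 0
sqrt(f(-1 - 1*(-6)) + 219) = sqrt(0 + 219) = sqrt(219)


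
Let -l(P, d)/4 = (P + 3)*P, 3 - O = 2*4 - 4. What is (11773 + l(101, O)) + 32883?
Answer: 2640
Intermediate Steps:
O = -1 (O = 3 - (2*4 - 4) = 3 - (8 - 4) = 3 - 1*4 = 3 - 4 = -1)
l(P, d) = -4*P*(3 + P) (l(P, d) = -4*(P + 3)*P = -4*(3 + P)*P = -4*P*(3 + P))
(11773 + l(101, O)) + 32883 = (11773 - 4*101*(3 + 101)) + 32883 = (11773 - 4*101*104) + 32883 = (11773 - 42016) + 32883 = -30243 + 32883 = 2640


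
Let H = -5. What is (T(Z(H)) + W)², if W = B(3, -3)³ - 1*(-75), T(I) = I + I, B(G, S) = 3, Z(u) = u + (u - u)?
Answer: 8464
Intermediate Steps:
Z(u) = u (Z(u) = u + 0 = u)
T(I) = 2*I
W = 102 (W = 3³ - 1*(-75) = 27 + 75 = 102)
(T(Z(H)) + W)² = (2*(-5) + 102)² = (-10 + 102)² = 92² = 8464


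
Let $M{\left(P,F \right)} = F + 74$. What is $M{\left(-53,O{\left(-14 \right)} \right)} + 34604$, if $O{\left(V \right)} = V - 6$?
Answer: $34658$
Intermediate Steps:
$O{\left(V \right)} = -6 + V$ ($O{\left(V \right)} = V - 6 = -6 + V$)
$M{\left(P,F \right)} = 74 + F$
$M{\left(-53,O{\left(-14 \right)} \right)} + 34604 = \left(74 - 20\right) + 34604 = 54 + 34604 = 34658$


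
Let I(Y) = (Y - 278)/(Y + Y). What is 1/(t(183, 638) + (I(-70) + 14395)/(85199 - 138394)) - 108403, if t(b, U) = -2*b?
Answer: -73923461498211/681931862 ≈ -1.0840e+5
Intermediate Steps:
I(Y) = (-278 + Y)/(2*Y) (I(Y) = (-278 + Y)/((2*Y)) = (-278 + Y)*(1/(2*Y)) = (-278 + Y)/(2*Y))
1/(t(183, 638) + (I(-70) + 14395)/(85199 - 138394)) - 108403 = 1/(-2*183 + ((1/2)*(-278 - 70)/(-70) + 14395)/(85199 - 138394)) - 108403 = 1/(-366 + ((1/2)*(-1/70)*(-348) + 14395)/(-53195)) - 108403 = 1/(-366 + (87/35 + 14395)*(-1/53195)) - 108403 = 1/(-366 + (503912/35)*(-1/53195)) - 108403 = 1/(-366 - 503912/1861825) - 108403 = 1/(-681931862/1861825) - 108403 = -1861825/681931862 - 108403 = -73923461498211/681931862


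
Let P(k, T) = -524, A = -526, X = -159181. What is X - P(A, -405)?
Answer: -158657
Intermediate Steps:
X - P(A, -405) = -159181 - 1*(-524) = -159181 + 524 = -158657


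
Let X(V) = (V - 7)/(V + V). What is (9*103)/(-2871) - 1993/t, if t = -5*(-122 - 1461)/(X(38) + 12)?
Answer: -661486901/191891260 ≈ -3.4472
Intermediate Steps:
X(V) = (-7 + V)/(2*V) (X(V) = (-7 + V)/((2*V)) = (-7 + V)*(1/(2*V)) = (-7 + V)/(2*V))
t = 601540/943 (t = -5*(-122 - 1461)/((½)*(-7 + 38)/38 + 12) = -(-7915)/((½)*(1/38)*31 + 12) = -(-7915)/(31/76 + 12) = -(-7915)/943/76 = -(-7915)*76/943 = -5*(-120308/943) = 601540/943 ≈ 637.90)
(9*103)/(-2871) - 1993/t = (9*103)/(-2871) - 1993/601540/943 = 927*(-1/2871) - 1993*943/601540 = -103/319 - 1879399/601540 = -661486901/191891260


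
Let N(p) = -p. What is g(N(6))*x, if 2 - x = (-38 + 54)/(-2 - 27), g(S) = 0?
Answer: 0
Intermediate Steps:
x = 74/29 (x = 2 - (-38 + 54)/(-2 - 27) = 2 - 16/(-29) = 2 - 16*(-1)/29 = 2 - 1*(-16/29) = 2 + 16/29 = 74/29 ≈ 2.5517)
g(N(6))*x = 0*(74/29) = 0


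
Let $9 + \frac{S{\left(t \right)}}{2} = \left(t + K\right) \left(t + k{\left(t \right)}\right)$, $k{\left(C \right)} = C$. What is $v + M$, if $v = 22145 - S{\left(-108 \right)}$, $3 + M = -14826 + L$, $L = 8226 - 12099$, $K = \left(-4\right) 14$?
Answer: $-67387$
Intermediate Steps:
$K = -56$
$L = -3873$ ($L = 8226 - 12099 = -3873$)
$S{\left(t \right)} = -18 + 4 t \left(-56 + t\right)$ ($S{\left(t \right)} = -18 + 2 \left(t - 56\right) \left(t + t\right) = -18 + 2 \left(-56 + t\right) 2 t = -18 + 2 \cdot 2 t \left(-56 + t\right) = -18 + 4 t \left(-56 + t\right)$)
$M = -18702$ ($M = -3 - 18699 = -18702$)
$v = -48685$ ($v = 22145 - \left(-18 - -24192 + 4 \left(-108\right)^{2}\right) = 22145 - \left(-18 + 24192 + 4 \cdot 11664\right) = 22145 - \left(-18 + 24192 + 46656\right) = 22145 - 70830 = -48685$)
$v + M = -48685 - 18702 = -67387$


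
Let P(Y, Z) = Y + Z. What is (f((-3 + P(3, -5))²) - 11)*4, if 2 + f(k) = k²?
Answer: 2448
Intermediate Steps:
f(k) = -2 + k²
(f((-3 + P(3, -5))²) - 11)*4 = ((-2 + ((-3 + (3 - 5))²)²) - 11)*4 = ((-2 + ((-3 - 2)²)²) - 11)*4 = ((-2 + ((-5)²)²) - 11)*4 = ((-2 + 25²) - 11)*4 = ((-2 + 625) - 11)*4 = (623 - 11)*4 = 612*4 = 2448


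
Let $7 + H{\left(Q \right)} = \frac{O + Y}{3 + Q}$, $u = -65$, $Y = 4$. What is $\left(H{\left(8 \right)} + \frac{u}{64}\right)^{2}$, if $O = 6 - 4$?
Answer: $\frac{27657081}{495616} \approx 55.803$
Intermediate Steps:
$O = 2$ ($O = 6 - 4 = 2$)
$H{\left(Q \right)} = -7 + \frac{6}{3 + Q}$ ($H{\left(Q \right)} = -7 + \frac{2 + 4}{3 + Q} = -7 + \frac{6}{3 + Q}$)
$\left(H{\left(8 \right)} + \frac{u}{64}\right)^{2} = \left(\frac{-15 - 56}{3 + 8} - \frac{65}{64}\right)^{2} = \left(\frac{-15 - 56}{11} - \frac{65}{64}\right)^{2} = \left(\frac{1}{11} \left(-71\right) - \frac{65}{64}\right)^{2} = \left(- \frac{71}{11} - \frac{65}{64}\right)^{2} = \left(- \frac{5259}{704}\right)^{2} = \frac{27657081}{495616}$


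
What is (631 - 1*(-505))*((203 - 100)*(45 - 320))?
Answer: -32177200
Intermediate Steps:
(631 - 1*(-505))*((203 - 100)*(45 - 320)) = (631 + 505)*(103*(-275)) = 1136*(-28325) = -32177200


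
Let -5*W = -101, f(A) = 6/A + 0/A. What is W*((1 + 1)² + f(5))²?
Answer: 68276/125 ≈ 546.21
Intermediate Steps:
f(A) = 6/A (f(A) = 6/A + 0 = 6/A)
W = 101/5 (W = -⅕*(-101) = 101/5 ≈ 20.200)
W*((1 + 1)² + f(5))² = 101*((1 + 1)² + 6/5)²/5 = 101*(2² + 6*(⅕))²/5 = 101*(4 + 6/5)²/5 = 101*(26/5)²/5 = (101/5)*(676/25) = 68276/125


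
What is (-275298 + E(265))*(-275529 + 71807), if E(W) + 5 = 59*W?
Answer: 52900084296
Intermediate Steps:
E(W) = -5 + 59*W
(-275298 + E(265))*(-275529 + 71807) = (-275298 + (-5 + 59*265))*(-275529 + 71807) = (-275298 + (-5 + 15635))*(-203722) = (-275298 + 15630)*(-203722) = -259668*(-203722) = 52900084296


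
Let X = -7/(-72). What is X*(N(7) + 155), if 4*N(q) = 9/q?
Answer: 4349/288 ≈ 15.101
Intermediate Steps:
N(q) = 9/(4*q) (N(q) = (9/q)/4 = 9/(4*q))
X = 7/72 (X = -7*(-1/72) = 7/72 ≈ 0.097222)
X*(N(7) + 155) = 7*((9/4)/7 + 155)/72 = 7*((9/4)*(⅐) + 155)/72 = 7*(9/28 + 155)/72 = (7/72)*(4349/28) = 4349/288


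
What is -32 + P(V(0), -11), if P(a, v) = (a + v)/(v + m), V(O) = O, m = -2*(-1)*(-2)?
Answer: -469/15 ≈ -31.267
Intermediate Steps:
m = -4 (m = 2*(-2) = -4)
P(a, v) = (a + v)/(-4 + v) (P(a, v) = (a + v)/(v - 4) = (a + v)/(-4 + v))
-32 + P(V(0), -11) = -32 + (0 - 11)/(-4 - 11) = -32 - 11/(-15) = -32 - 1/15*(-11) = -32 + 11/15 = -469/15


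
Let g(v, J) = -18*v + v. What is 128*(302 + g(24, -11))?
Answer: -13568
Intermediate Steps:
g(v, J) = -17*v
128*(302 + g(24, -11)) = 128*(302 - 17*24) = 128*(302 - 408) = 128*(-106) = -13568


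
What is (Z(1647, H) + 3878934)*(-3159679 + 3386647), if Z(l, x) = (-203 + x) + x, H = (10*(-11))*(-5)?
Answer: 880597482408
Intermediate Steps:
H = 550 (H = -110*(-5) = 550)
Z(l, x) = -203 + 2*x
(Z(1647, H) + 3878934)*(-3159679 + 3386647) = ((-203 + 2*550) + 3878934)*(-3159679 + 3386647) = ((-203 + 1100) + 3878934)*226968 = (897 + 3878934)*226968 = 3879831*226968 = 880597482408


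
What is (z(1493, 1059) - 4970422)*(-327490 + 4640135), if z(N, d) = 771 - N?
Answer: -21438779315880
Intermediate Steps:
(z(1493, 1059) - 4970422)*(-327490 + 4640135) = ((771 - 1*1493) - 4970422)*(-327490 + 4640135) = ((771 - 1493) - 4970422)*4312645 = (-722 - 4970422)*4312645 = -4971144*4312645 = -21438779315880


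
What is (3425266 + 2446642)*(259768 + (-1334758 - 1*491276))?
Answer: -9196969855528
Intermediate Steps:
(3425266 + 2446642)*(259768 + (-1334758 - 1*491276)) = 5871908*(259768 + (-1334758 - 491276)) = 5871908*(259768 - 1826034) = 5871908*(-1566266) = -9196969855528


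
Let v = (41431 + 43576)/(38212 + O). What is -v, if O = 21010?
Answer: -85007/59222 ≈ -1.4354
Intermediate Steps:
v = 85007/59222 (v = (41431 + 43576)/(38212 + 21010) = 85007/59222 ≈ 1.4354)
-v = -1*85007/59222 = -85007/59222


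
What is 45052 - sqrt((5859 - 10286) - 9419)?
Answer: 45052 - I*sqrt(13846) ≈ 45052.0 - 117.67*I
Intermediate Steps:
45052 - sqrt((5859 - 10286) - 9419) = 45052 - sqrt(-4427 - 9419) = 45052 - sqrt(-13846) = 45052 - I*sqrt(13846)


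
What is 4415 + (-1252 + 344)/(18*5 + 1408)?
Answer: 3306381/749 ≈ 4414.4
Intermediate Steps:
4415 + (-1252 + 344)/(18*5 + 1408) = 4415 - 908/(90 + 1408) = 4415 - 908/1498 = 4415 - 908*1/1498 = 4415 - 454/749 = 3306381/749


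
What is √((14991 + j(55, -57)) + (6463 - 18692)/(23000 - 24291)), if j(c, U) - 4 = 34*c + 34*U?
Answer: 3*√2766037214/1291 ≈ 122.21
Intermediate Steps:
j(c, U) = 4 + 34*U + 34*c (j(c, U) = 4 + (34*c + 34*U) = 4 + (34*U + 34*c) = 4 + 34*U + 34*c)
√((14991 + j(55, -57)) + (6463 - 18692)/(23000 - 24291)) = √((14991 + (4 + 34*(-57) + 34*55)) + (6463 - 18692)/(23000 - 24291)) = √((14991 + (4 - 1938 + 1870)) - 12229/(-1291)) = √((14991 - 64) - 12229*(-1/1291)) = √(14927 + 12229/1291) = √(19282986/1291) = 3*√2766037214/1291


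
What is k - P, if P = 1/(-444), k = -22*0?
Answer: 1/444 ≈ 0.0022523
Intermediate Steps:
k = 0
P = -1/444 ≈ -0.0022523
k - P = 0 - 1*(-1/444) = 0 + 1/444 = 1/444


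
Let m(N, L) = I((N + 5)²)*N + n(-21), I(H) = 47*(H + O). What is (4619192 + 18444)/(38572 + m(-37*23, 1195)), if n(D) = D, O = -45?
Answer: -1159409/7156163609 ≈ -0.00016202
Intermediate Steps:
I(H) = -2115 + 47*H (I(H) = 47*(H - 45) = 47*(-45 + H) = -2115 + 47*H)
m(N, L) = -21 + N*(-2115 + 47*(5 + N)²) (m(N, L) = (-2115 + 47*(N + 5)²)*N - 21 = (-2115 + 47*(5 + N)²)*N - 21 = N*(-2115 + 47*(5 + N)²) - 21 = -21 + N*(-2115 + 47*(5 + N)²))
(4619192 + 18444)/(38572 + m(-37*23, 1195)) = (4619192 + 18444)/(38572 + (-21 + 47*(-37*23)*(-45 + (5 - 37*23)²))) = 4637636/(38572 + (-21 + 47*(-851)*(-45 + (5 - 851)²))) = 4637636/(38572 + (-21 + 47*(-851)*(-45 + (-846)²))) = 4637636/(38572 + (-21 + 47*(-851)*(-45 + 715716))) = 4637636/(38572 + (-21 + 47*(-851)*715671)) = 4637636/(38572 + (-21 - 28624692987)) = 4637636/(38572 - 28624693008) = 4637636/(-28624654436) = 4637636*(-1/28624654436) = -1159409/7156163609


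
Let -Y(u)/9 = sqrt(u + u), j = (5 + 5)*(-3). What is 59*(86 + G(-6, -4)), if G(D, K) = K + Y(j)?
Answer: 4838 - 1062*I*sqrt(15) ≈ 4838.0 - 4113.1*I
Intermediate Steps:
j = -30 (j = 10*(-3) = -30)
Y(u) = -9*sqrt(2)*sqrt(u) (Y(u) = -9*sqrt(u + u) = -9*sqrt(2)*sqrt(u))
G(D, K) = K - 18*I*sqrt(15) (G(D, K) = K - 9*sqrt(2)*sqrt(-30) = K - 9*sqrt(2)*I*sqrt(30) = K - 18*I*sqrt(15))
59*(86 + G(-6, -4)) = 59*(86 + (-4 - 18*I*sqrt(15))) = 59*(82 - 18*I*sqrt(15)) = 4838 - 1062*I*sqrt(15)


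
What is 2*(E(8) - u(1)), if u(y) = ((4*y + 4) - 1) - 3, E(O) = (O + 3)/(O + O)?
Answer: -53/8 ≈ -6.6250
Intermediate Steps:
E(O) = (3 + O)/(2*O) (E(O) = (3 + O)/((2*O)) = (3 + O)*(1/(2*O)) = (3 + O)/(2*O))
u(y) = 4*y (u(y) = ((4 + 4*y) - 1) - 3 = (3 + 4*y) - 3 = 4*y)
2*(E(8) - u(1)) = 2*((½)*(3 + 8)/8 - 4) = 2*((½)*(⅛)*11 - 1*4) = 2*(11/16 - 4) = 2*(-53/16) = -53/8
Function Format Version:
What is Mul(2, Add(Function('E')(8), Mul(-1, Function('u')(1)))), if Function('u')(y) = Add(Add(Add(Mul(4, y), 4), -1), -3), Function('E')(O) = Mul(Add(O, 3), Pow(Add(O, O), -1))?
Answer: Rational(-53, 8) ≈ -6.6250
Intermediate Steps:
Function('E')(O) = Mul(Rational(1, 2), Pow(O, -1), Add(3, O)) (Function('E')(O) = Mul(Add(3, O), Pow(Mul(2, O), -1)) = Mul(Add(3, O), Mul(Rational(1, 2), Pow(O, -1))) = Mul(Rational(1, 2), Pow(O, -1), Add(3, O)))
Function('u')(y) = Mul(4, y) (Function('u')(y) = Add(Add(Add(4, Mul(4, y)), -1), -3) = Add(Add(3, Mul(4, y)), -3) = Mul(4, y))
Mul(2, Add(Function('E')(8), Mul(-1, Function('u')(1)))) = Mul(2, Add(Mul(Rational(1, 2), Pow(8, -1), Add(3, 8)), Mul(-1, Mul(4, 1)))) = Mul(2, Add(Mul(Rational(1, 2), Rational(1, 8), 11), Mul(-1, 4))) = Mul(2, Add(Rational(11, 16), -4)) = Mul(2, Rational(-53, 16)) = Rational(-53, 8)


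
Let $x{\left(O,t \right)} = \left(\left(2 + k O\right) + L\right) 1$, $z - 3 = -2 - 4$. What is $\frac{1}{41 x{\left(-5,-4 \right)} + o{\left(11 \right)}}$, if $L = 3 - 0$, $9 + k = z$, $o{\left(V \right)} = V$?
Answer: $\frac{1}{2676} \approx 0.00037369$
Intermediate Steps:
$z = -3$ ($z = 3 - 6 = -3$)
$k = -12$ ($k = -9 - 3 = -12$)
$L = 3$ ($L = 3 + 0 = 3$)
$x{\left(O,t \right)} = 5 - 12 O$ ($x{\left(O,t \right)} = \left(\left(2 - 12 O\right) + 3\right) 1 = \left(5 - 12 O\right) 1 = 5 - 12 O$)
$\frac{1}{41 x{\left(-5,-4 \right)} + o{\left(11 \right)}} = \frac{1}{41 \left(5 - -60\right) + 11} = \frac{1}{41 \left(5 + 60\right) + 11} = \frac{1}{41 \cdot 65 + 11} = \frac{1}{2665 + 11} = \frac{1}{2676}$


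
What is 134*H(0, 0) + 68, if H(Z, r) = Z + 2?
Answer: 336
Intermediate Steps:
H(Z, r) = 2 + Z
134*H(0, 0) + 68 = 134*(2 + 0) + 68 = 134*2 + 68 = 268 + 68 = 336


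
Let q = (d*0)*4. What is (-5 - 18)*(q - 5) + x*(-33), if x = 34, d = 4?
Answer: -1007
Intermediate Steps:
q = 0 (q = (4*0)*4 = 0*4 = 0)
(-5 - 18)*(q - 5) + x*(-33) = (-5 - 18)*(0 - 5) + 34*(-33) = -23*(-5) - 1122 = 115 - 1122 = -1007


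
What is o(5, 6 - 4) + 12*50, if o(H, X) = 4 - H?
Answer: 599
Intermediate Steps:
o(5, 6 - 4) + 12*50 = (4 - 1*5) + 12*50 = (4 - 5) + 600 = -1 + 600 = 599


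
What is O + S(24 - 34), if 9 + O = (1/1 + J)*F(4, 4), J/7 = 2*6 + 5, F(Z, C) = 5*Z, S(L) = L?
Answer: 2381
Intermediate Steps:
J = 119 (J = 7*(2*6 + 5) = 7*(12 + 5) = 7*17 = 119)
O = 2391 (O = -9 + (1/1 + 119)*(5*4) = -9 + (1 + 119)*20 = -9 + 120*20 = -9 + 2400 = 2391)
O + S(24 - 34) = 2391 + (24 - 34) = 2391 - 10 = 2381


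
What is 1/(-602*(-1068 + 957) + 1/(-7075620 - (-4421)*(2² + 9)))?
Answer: 7018147/468966618833 ≈ 1.4965e-5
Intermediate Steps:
1/(-602*(-1068 + 957) + 1/(-7075620 - (-4421)*(2² + 9))) = 1/(-602*(-111) + 1/(-7075620 - (-4421)*(4 + 9))) = 1/(66822 + 1/(-7075620 - (-4421)*13)) = 1/(66822 + 1/(-7075620 - 4421*(-13))) = 1/(66822 + 1/(-7075620 + 57473)) = 1/(66822 + 1/(-7018147)) = 1/(66822 - 1/7018147) = 1/(468966618833/7018147) = 7018147/468966618833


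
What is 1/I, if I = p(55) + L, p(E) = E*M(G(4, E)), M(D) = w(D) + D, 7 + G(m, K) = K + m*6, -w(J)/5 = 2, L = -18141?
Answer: -1/14731 ≈ -6.7884e-5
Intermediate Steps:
w(J) = -10 (w(J) = -5*2 = -10)
G(m, K) = -7 + K + 6*m (G(m, K) = -7 + (K + m*6) = -7 + (K + 6*m) = -7 + K + 6*m)
M(D) = -10 + D
p(E) = E*(7 + E) (p(E) = E*(-10 + (-7 + E + 6*4)) = E*(-10 + (-7 + E + 24)) = E*(-10 + (17 + E)) = E*(7 + E))
I = -14731 (I = 55*(7 + 55) - 18141 = 55*62 - 18141 = 3410 - 18141 = -14731)
1/I = 1/(-14731) = -1/14731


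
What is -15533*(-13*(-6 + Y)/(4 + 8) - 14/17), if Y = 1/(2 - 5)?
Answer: -57394435/612 ≈ -93782.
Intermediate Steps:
Y = -⅓ (Y = 1/(-3) = -⅓ ≈ -0.33333)
-15533*(-13*(-6 + Y)/(4 + 8) - 14/17) = -15533*(-13*(-6 - ⅓)/(4 + 8) - 14/17) = -15533*(-13/(12/(-19/3)) - 14*1/17) = -15533*(-13/(12*(-3/19)) - 14/17) = -15533*(-13/(-36/19) - 14/17) = -15533*(-13*(-19/36) - 14/17) = -15533*(247/36 - 14/17) = -15533*3695/612 = -57394435/612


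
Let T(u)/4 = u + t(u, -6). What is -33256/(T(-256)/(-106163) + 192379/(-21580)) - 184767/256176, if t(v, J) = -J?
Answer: 6504709920724980427/1742163466141584 ≈ 3733.7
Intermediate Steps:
T(u) = 24 + 4*u (T(u) = 4*(u - 1*(-6)) = 4*(u + 6) = 4*(6 + u) = 24 + 4*u)
-33256/(T(-256)/(-106163) + 192379/(-21580)) - 184767/256176 = -33256/((24 + 4*(-256))/(-106163) + 192379/(-21580)) - 184767/256176 = -33256/((24 - 1024)*(-1/106163) + 192379*(-1/21580)) - 184767*1/256176 = -33256/(-1000*(-1/106163) - 192379/21580) - 61589/85392 = -33256/(1000/106163 - 192379/21580) - 61589/85392 = -33256/(-20401951777/2290997540) - 61589/85392 = -33256*(-2290997540/20401951777) - 61589/85392 = 76189414190240/20401951777 - 61589/85392 = 6504709920724980427/1742163466141584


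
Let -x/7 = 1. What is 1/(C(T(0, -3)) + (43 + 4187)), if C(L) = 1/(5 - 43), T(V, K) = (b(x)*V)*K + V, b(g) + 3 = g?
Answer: 38/160739 ≈ 0.00023641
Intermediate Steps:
x = -7 (x = -7*1 = -7)
b(g) = -3 + g
T(V, K) = V - 10*K*V (T(V, K) = ((-3 - 7)*V)*K + V = (-10*V)*K + V = -10*K*V + V = V - 10*K*V)
C(L) = -1/38 (C(L) = 1/(-38) = -1/38)
1/(C(T(0, -3)) + (43 + 4187)) = 1/(-1/38 + (43 + 4187)) = 1/(-1/38 + 4230) = 1/(160739/38) = 38/160739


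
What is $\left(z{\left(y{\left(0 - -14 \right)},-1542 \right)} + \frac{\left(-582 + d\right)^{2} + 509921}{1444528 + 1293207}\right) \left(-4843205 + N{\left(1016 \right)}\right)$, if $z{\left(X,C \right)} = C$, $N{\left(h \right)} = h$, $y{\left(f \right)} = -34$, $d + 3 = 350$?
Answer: $\frac{1858089761982576}{248885} \approx 7.4657 \cdot 10^{9}$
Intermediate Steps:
$d = 347$ ($d = -3 + 350 = 347$)
$\left(z{\left(y{\left(0 - -14 \right)},-1542 \right)} + \frac{\left(-582 + d\right)^{2} + 509921}{1444528 + 1293207}\right) \left(-4843205 + N{\left(1016 \right)}\right) = \left(-1542 + \frac{\left(-582 + 347\right)^{2} + 509921}{1444528 + 1293207}\right) \left(-4843205 + 1016\right) = \left(-1542 + \frac{\left(-235\right)^{2} + 509921}{2737735}\right) \left(-4842189\right) = \left(-1542 + \left(55225 + 509921\right) \frac{1}{2737735}\right) \left(-4842189\right) = \left(-1542 + 565146 \cdot \frac{1}{2737735}\right) \left(-4842189\right) = \left(-1542 + \frac{565146}{2737735}\right) \left(-4842189\right) = \left(- \frac{4221022224}{2737735}\right) \left(-4842189\right) = \frac{1858089761982576}{248885}$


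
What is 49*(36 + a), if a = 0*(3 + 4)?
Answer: 1764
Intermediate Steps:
a = 0 (a = 0*7 = 0)
49*(36 + a) = 49*(36 + 0) = 49*36 = 1764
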